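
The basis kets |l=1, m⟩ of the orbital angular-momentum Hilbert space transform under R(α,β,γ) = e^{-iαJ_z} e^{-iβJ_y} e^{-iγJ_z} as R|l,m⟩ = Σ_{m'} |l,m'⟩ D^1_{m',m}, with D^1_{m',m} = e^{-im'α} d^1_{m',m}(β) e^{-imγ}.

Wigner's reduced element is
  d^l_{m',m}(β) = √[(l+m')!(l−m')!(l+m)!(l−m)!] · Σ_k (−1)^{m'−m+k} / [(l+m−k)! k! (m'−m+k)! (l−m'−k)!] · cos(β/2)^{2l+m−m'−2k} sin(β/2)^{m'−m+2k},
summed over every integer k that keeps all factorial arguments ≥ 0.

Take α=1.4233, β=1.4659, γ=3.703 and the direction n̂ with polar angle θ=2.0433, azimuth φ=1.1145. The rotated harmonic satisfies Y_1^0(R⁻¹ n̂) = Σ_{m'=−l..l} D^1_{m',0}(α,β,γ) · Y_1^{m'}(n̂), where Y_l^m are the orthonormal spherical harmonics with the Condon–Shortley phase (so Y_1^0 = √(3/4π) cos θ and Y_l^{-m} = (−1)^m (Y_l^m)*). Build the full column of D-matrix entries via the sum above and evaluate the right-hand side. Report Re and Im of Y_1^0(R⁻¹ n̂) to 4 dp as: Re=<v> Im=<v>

Re=0.3889 Im=0.0000

Need the full column D^1_{m',0} for m'=−1..1 at α=1.4233, β=1.4659, γ=3.703.
cos(β/2)=0.743204, sin(β/2)=0.669065
d^1_{-1,0}: single k=1 term ⇒ +0.703220;  D = +0.103347+0.695585i
d^1_{0,0}: k∈[0..1] ⇒ +0.552352 -0.447648 = +0.104704;  D = +0.104704+0.000000i
d^1_{1,0}: single k=0 term ⇒ -0.703220;  D = -0.103347+0.695585i
Y_1^{m'}(θ=2.0433,φ=1.1145) and Σ D·Y over m':
  (+0.1033+0.6956i)·(+0.1356-0.2762i)  (+0.1047+0.0000i)·(-0.2224+0.0000i)  (-0.1033+0.6956i)·(-0.1356-0.2762i)
Y_1^0(R⁻¹ n̂) = +0.388927+0.000000i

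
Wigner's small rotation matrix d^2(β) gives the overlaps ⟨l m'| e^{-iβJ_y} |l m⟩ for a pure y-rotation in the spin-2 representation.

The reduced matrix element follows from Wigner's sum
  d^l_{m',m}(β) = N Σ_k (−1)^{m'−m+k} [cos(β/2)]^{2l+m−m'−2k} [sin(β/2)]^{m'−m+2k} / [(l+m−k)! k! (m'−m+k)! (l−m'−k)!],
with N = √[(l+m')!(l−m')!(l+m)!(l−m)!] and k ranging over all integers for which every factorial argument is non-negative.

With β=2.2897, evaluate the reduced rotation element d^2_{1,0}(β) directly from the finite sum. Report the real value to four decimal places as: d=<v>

d=0.6070

d^2_{1,0}(β=2.2897) via Wigner's sum:
c=cos(2.2897/2)=0.413183, s=sin(2.2897/2)=0.910648; N=√[6·1·2·2]=4.898979
k: max(0,(0)−(1))=0 … min(2+(0),2−(1))=1
  k=0: (−1)^1·4.8990/(2)·0.4132^3·0.9106^1 = -0.157345
  k=1: (−1)^2·4.8990/(2)·0.4132^1·0.9106^3 = +0.764310
d^2_{1,0}(2.2897) = -0.157345 +0.764310 = +0.606965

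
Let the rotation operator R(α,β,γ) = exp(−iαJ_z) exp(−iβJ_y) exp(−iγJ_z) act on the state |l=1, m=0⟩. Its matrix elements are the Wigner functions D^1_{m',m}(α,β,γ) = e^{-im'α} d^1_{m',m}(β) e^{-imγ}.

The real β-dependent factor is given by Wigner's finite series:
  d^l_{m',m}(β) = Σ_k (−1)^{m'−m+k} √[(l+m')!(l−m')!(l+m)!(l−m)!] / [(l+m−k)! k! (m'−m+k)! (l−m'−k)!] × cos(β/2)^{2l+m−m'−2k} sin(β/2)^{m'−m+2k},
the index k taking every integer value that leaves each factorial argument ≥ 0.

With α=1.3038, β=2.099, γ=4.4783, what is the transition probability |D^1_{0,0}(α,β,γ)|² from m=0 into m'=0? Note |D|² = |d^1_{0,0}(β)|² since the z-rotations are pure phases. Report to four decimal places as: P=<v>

P=0.2540

Split into d^1_{0,0}(β=2.099) × two z-phases.
c=cos(2.099/2)=0.498005, s=sin(2.099/2)=0.867174; N=√[1·1·1·1]=1.000000
k∈{0,1} keeps every argument non-negative
  k=0: (−1)^0·1.0000/(1)·0.4980^2·0.8672^0 = +0.248009
  k=1: (−1)^1·1.0000/(1)·0.4980^0·0.8672^2 = -0.751991
d^1_{0,0}(2.099) = +0.248009 -0.751991 = -0.503983
|D^1_{0,0}|² = |d^1_{0,0}(β)|² = (-0.503983)² = 0.253999 (the z-rotation phases have unit modulus)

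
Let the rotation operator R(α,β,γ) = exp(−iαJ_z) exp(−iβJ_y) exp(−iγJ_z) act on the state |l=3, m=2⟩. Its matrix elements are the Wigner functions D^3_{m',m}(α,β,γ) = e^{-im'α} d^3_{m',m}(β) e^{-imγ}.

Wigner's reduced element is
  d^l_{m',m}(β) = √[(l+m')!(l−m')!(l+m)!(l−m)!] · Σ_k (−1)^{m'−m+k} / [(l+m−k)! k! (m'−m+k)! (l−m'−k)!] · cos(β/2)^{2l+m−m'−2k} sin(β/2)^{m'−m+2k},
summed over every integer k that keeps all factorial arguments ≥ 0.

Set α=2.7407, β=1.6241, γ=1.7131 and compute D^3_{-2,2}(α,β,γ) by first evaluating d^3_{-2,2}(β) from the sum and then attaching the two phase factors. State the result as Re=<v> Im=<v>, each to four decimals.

Split into d^3_{-2,2}(β=1.6241) × two z-phases.
c=cos(1.6241/2)=0.688012, s=sin(1.6241/2)=0.725699; N=√[1·120·120·1]=120.000000
k: max(0,(2)−(-2))=4 … min(3+(2),3−(-2))=5
  k=4: (−1)^0·120.0000/(24)·0.6880^2·0.7257^4 = +0.656430
  k=5: (−1)^1·120.0000/(120)·0.6880^0·0.7257^6 = -0.146063
d^3_{-2,2}(1.6241) = +0.656430 -0.146063 = +0.510368
Attach z-rotation phases: D = e^{-i(-2)(2.7407)}·(+0.510368)·e^{-i(2)(1.7131)} = -0.237668+0.451651i

Re=-0.2377 Im=0.4517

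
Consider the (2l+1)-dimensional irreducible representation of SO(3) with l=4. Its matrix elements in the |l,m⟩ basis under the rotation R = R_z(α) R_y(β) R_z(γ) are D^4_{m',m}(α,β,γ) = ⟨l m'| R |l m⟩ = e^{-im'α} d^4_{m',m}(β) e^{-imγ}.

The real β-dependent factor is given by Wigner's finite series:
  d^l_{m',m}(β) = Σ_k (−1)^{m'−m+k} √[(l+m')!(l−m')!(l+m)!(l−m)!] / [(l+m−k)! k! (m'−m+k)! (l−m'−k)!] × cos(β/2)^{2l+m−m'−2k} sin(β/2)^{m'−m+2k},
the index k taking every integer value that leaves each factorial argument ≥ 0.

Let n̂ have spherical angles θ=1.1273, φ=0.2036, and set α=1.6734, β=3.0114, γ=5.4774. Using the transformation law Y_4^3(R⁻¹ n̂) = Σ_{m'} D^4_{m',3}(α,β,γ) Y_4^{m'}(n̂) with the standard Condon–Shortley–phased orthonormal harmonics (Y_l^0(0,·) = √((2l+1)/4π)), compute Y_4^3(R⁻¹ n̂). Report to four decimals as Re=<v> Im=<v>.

Re=-0.3652 Im=-0.1389

Need the full column D^4_{m',3} for m'=−4..4 at α=1.6734, β=3.0114, γ=5.4774.
cos(β/2)=0.065050, sin(β/2)=0.997882
d^4_{-4,3}: single k=7 term ⇒ +0.181280;  D = -0.172426+0.055960i
d^4_{-3,3}: k∈[6..7] ⇒ +0.029246 -0.983181 = -0.953935;  D = -0.385861-0.872412i
d^4_{-2,3}: k∈[5..6] ⇒ +0.003057 -0.239810 = -0.236753;  D = -0.205573+0.117438i
d^4_{-1,3}: k∈[4..5] ⇒ +0.000235 -0.033162 = -0.032927;  D = +0.019176+0.026768i
d^4_{0,3}: k∈[3..4] ⇒ +0.000014 -0.003223 = -0.003209;  D = +0.002404-0.002126i
d^4_{1,3}: k∈[2..3] ⇒ +0.000001 -0.000235 = -0.000234;  D = -0.000172-0.000159i
d^4_{2,3}: k∈[1..2] ⇒ +0.000000 -0.000013 = -0.000013;  D = -0.000008+0.000010i
d^4_{3,3}: k∈[0..1] ⇒ +0.000000 -0.000001 = -0.000001;  D = +0.000000+0.000000i
d^4_{4,3}: single k=0 term ⇒ -0.000000;  D = +0.000000-0.000000i
Y_4^{m'}(θ=1.1273,φ=0.2036) and Σ D·Y over m':
  (-0.1724+0.0560i)·(+0.2022-0.2142i)  (-0.3859-0.8724i)·(+0.3242-0.2270i)  (-0.2056+0.1174i)·(+0.0724-0.0312i)  (+0.0192+0.0268i)·(-0.3073+0.0634i)  (+0.0024-0.0021i)·(-0.1415+0.0000i)  (-0.0002-0.0002i)·(+0.3073+0.0634i)  (-0.0000+0.0000i)·(+0.0724+0.0312i)  (+0.0000+0.0000i)·(-0.3242-0.2270i)  (+0.0000-0.0000i)·(+0.2022+0.2142i)
Y_4^3(R⁻¹ n̂) = -0.365213-0.138870i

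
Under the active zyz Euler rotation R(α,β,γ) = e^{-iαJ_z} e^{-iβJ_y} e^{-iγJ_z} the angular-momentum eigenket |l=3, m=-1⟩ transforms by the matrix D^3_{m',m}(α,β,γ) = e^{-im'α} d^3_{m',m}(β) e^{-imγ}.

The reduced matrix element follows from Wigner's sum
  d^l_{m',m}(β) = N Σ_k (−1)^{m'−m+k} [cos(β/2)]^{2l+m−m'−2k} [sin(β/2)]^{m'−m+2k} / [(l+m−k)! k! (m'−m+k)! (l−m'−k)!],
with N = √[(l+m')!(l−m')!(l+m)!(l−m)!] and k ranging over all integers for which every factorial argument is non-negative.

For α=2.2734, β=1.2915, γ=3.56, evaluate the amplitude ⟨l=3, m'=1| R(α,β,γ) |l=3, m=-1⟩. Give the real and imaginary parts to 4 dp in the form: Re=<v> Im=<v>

Re=0.0735 Im=0.2518

Split into d^3_{1,-1}(β=1.2915) × two z-phases.
With c≡cos(β/2)=0.798649 and s≡sin(β/2)=0.601798, N=[24·2·2·24]^{1/2}=48.000000
k∈{0,1,2} keeps every argument non-negative
  k=0: (−1)^2·48.0000/(8)·0.7986^4·0.6018^2 = +0.884047
  k=1: (−1)^3·48.0000/(6)·0.7986^2·0.6018^4 = -0.669273
  k=2: (−1)^4·48.0000/(48)·0.7986^0·0.6018^6 = +0.047501
d^3_{1,-1}(1.2915) = +0.884047 -0.669273 +0.047501 = +0.262275
Phases: e^{-i·(1)·2.2734}=-0.646207-0.763162i, e^{-i·(-1)·3.56}=-0.913737-0.406306i ⇒ D=+0.073538+0.251754i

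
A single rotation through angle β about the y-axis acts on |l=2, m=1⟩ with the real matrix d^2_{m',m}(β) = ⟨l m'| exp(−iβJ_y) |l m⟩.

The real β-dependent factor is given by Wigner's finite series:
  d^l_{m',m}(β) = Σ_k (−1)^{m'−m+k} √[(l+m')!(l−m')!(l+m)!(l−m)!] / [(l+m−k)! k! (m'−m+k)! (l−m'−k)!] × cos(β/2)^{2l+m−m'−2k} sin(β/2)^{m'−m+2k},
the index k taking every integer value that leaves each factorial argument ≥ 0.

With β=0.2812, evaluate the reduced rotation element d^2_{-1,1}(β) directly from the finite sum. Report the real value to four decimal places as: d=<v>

d^2_{-1,1}(β=0.2812) via Wigner's sum:
c=cos(0.2812/2)=0.990132, s=sin(0.2812/2)=0.140137; N=√[1·6·6·1]=6.000000
k∈{2,3} keeps every argument non-negative
  k=2: (−1)^0·6.0000/(2)·0.9901^2·0.1401^2 = +0.057758
  k=3: (−1)^1·6.0000/(6)·0.9901^0·0.1401^4 = -0.000386
d^2_{-1,1}(0.2812) = +0.057758 -0.000386 = +0.057373

d=0.0574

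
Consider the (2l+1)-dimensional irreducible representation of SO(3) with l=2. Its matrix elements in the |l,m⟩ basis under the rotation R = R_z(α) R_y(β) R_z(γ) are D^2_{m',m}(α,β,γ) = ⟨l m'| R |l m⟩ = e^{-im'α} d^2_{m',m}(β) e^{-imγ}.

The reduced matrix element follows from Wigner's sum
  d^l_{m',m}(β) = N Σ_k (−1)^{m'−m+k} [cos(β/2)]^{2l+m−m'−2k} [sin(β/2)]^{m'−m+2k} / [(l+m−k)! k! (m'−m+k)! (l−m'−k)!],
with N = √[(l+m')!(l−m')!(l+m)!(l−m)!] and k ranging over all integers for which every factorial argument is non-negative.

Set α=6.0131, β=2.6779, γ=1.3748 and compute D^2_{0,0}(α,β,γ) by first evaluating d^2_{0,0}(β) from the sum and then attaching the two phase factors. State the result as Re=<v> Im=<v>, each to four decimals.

Split into d^2_{0,0}(β=2.6779) × two z-phases.
Half-angle: c=0.229775, s=0.973244. N=√(2·2·2·2)=4.000000
The bounds max(0,m−m')=0 and min(l+m,l−m')=2 give 3 terms
  k=0: (−1)^0·4.0000/(4)·0.2298^4·0.9732^0 = +0.002787
  k=1: (−1)^1·4.0000/(1)·0.2298^2·0.9732^2 = -0.200036
  k=2: (−1)^2·4.0000/(4)·0.2298^0·0.9732^4 = +0.897195
d^2_{0,0}(2.6779) = +0.002787 -0.200036 +0.897195 = +0.699946
Attach z-rotation phases: D = e^{-i(0)(6.0131)}·(+0.699946)·e^{-i(0)(1.3748)} = +0.699946+0.000000i

Re=0.6999 Im=0.0000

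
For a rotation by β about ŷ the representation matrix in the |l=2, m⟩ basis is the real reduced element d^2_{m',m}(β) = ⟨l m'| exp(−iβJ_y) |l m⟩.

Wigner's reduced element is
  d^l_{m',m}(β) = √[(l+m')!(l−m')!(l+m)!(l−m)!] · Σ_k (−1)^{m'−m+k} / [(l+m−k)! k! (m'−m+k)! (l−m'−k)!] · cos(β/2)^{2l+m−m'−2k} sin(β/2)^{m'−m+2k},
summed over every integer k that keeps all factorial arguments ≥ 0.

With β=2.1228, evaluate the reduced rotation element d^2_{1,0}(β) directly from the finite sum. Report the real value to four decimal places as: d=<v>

d=0.5469

d^2_{1,0}(β=2.1228) via Wigner's sum:
c=cos(2.1228/2)=0.487650, s=sin(2.1228/2)=0.873039; N=√[6·1·2·2]=4.898979
The bounds max(0,m−m')=0 and min(l+m,l−m')=1 give 2 terms
  k=0: (−1)^1·4.8990/(2)·0.4877^3·0.8730^1 = -0.247990
  k=1: (−1)^2·4.8990/(2)·0.4877^1·0.8730^3 = +0.794850
d^2_{1,0}(2.1228) = -0.247990 +0.794850 = +0.546860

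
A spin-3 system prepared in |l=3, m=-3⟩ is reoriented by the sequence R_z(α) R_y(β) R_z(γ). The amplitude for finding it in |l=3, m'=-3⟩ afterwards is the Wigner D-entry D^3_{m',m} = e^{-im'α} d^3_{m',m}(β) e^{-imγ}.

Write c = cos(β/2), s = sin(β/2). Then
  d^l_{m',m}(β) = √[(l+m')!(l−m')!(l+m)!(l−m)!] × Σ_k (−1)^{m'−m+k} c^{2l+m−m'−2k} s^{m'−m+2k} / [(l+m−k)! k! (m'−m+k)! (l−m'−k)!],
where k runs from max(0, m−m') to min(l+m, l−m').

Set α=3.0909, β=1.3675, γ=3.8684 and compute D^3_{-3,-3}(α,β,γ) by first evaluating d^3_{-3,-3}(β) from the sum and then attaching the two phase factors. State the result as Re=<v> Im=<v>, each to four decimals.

First d^3_{-3,-3}(β=1.3675), then the phase factors e^{-i(-3)α} and e^{-i(-3)γ}:
Half-angle: c=0.775209, s=0.631704. N=√(1·720·1·720)=720.000000
k: max(0,(-3)−(-3))=0 … min(3+(-3),3−(-3))=0
  k=0: (−1)^0·720.0000/(720)·0.7752^6·0.6317^0 = +0.217027
d^3_{-3,-3}(1.3675) = +0.217027
Attach z-rotation phases: D = e^{-i(-3)(3.0909)}·(+0.217027)·e^{-i(-3)(3.8684)} = -0.095872+0.194703i

Re=-0.0959 Im=0.1947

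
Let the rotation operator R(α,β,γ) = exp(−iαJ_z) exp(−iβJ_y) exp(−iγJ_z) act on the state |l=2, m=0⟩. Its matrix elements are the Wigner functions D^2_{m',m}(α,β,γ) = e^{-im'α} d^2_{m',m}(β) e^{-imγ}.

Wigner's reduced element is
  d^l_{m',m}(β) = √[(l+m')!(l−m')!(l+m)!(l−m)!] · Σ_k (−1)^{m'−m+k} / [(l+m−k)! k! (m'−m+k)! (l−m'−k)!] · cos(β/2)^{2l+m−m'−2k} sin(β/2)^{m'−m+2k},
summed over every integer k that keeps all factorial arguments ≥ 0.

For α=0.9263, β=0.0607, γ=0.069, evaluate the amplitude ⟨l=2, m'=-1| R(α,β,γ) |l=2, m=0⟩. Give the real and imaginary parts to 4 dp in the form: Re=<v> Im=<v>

Re=0.0446 Im=0.0593

D^2_{-1,0}(0.9263,0.0607,0.069) = e^{-i·-1·0.9263}·d^2_{-1,0}(0.0607)·e^{-i·0·0.069}. Compute d first:
With c≡cos(β/2)=0.999539 and s≡sin(β/2)=0.030345, N=[1·6·2·2]^{1/2}=4.898979
k: max(0,(0)−(-1))=1 … min(2+(0),2−(-1))=2
  k=1: (−1)^0·4.8990/(2)·0.9995^3·0.0303^1 = +0.074228
  k=2: (−1)^1·4.8990/(2)·0.9995^1·0.0303^3 = -0.000068
d^2_{-1,0}(0.0607) = +0.074228 -0.000068 = +0.074160
Attach z-rotation phases: D = e^{-i(-1)(0.9263)}·(+0.074160)·e^{-i(0)(0.069)} = +0.044555+0.059283i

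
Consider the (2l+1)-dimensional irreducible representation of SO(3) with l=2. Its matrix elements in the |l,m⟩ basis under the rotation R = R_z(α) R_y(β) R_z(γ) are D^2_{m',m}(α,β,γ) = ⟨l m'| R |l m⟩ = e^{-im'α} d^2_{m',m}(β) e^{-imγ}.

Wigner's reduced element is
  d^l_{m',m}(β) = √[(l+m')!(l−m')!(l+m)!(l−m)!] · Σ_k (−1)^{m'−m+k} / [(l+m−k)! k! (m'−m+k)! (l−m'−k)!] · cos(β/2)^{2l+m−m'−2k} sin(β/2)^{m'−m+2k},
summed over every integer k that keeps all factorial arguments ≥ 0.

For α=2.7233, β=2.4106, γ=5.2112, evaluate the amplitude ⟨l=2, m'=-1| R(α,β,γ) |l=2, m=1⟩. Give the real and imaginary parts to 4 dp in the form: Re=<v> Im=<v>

Re=0.3386 Im=0.2594

Split into d^2_{-1,1}(β=2.4106) × two z-phases.
c=cos(2.4106/2)=0.357413, s=sin(2.4106/2)=0.933946; N=√[1·6·6·1]=6.000000
Admissible k: 2..3 (factorial args all ≥0)
  k=2: (−1)^0·6.0000/(2)·0.3574^2·0.9339^2 = +0.334276
  k=3: (−1)^1·6.0000/(6)·0.3574^0·0.9339^4 = -0.760831
d^2_{-1,1}(2.4106) = +0.334276 -0.760831 = -0.426554
D = (-0.913784+0.406201i)·(-0.426554)·(+0.478382+0.878152i) = +0.338617+0.259397i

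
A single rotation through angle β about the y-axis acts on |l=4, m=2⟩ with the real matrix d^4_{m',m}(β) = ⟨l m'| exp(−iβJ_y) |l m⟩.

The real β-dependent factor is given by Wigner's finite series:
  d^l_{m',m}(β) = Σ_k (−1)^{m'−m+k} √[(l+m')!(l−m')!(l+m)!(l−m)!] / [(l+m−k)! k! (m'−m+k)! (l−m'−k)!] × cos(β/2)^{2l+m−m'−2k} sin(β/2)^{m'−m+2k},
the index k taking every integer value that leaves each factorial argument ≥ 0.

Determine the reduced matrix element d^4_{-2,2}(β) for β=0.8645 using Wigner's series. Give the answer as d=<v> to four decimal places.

d^4_{-2,2}(β=0.8645) via Wigner's sum:
c=cos(0.8645/2)=0.908025, s=sin(0.8645/2)=0.418915; N=√[2·720·720·2]=1440.000000
k: max(0,(2)−(-2))=4 … min(4+(2),4−(-2))=6
  k=4: (−1)^0·1440.0000/(96)·0.9080^4·0.4189^4 = +0.314041
  k=5: (−1)^1·1440.0000/(120)·0.9080^2·0.4189^6 = -0.053473
  k=6: (−1)^2·1440.0000/(1440)·0.9080^0·0.4189^8 = +0.000948
d^4_{-2,2}(0.8645) = +0.314041 -0.053473 +0.000948 = +0.261517

d=0.2615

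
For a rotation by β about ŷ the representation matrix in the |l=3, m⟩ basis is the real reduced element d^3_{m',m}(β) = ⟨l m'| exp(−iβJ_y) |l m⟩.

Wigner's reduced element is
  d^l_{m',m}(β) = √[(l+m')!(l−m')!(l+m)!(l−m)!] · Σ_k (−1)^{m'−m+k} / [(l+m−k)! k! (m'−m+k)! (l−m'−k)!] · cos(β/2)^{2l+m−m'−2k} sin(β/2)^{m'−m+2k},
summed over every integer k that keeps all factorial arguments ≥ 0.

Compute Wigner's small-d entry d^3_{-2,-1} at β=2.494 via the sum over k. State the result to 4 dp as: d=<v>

d=-0.1638

d^3_{-2,-1}(β=2.494) via Wigner's sum:
c=cos(2.494/2)=0.318168, s=sin(2.494/2)=0.948034; N=√[1·120·2·24]=75.894664
Admissible k: 1..2 (factorial args all ≥0)
  k=1: (−1)^0·75.8947/(24)·0.3182^5·0.9480^1 = +0.009775
  k=2: (−1)^1·75.8947/(12)·0.3182^3·0.9480^3 = -0.173569
d^3_{-2,-1}(2.494) = +0.009775 -0.173569 = -0.163794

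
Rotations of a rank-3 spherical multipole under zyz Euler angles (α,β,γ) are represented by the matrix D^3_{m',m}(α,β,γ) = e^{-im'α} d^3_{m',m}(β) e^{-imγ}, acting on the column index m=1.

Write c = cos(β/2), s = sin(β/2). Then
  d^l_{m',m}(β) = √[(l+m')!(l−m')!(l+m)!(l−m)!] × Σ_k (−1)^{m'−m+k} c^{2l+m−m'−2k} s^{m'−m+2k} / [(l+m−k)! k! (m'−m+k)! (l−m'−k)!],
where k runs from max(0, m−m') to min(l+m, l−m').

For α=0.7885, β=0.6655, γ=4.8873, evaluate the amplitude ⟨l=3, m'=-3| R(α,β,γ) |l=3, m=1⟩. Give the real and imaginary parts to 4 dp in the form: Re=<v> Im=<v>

Re=-0.0321 Im=-0.0229

Split into d^3_{-3,1}(β=0.6655) × two z-phases.
With c≡cos(β/2)=0.945148 and s≡sin(β/2)=0.326643, N=[1·720·24·2]^{1/2}=185.903201
k: max(0,(1)−(-3))=4 … min(3+(1),3−(-3))=4
  k=4: (−1)^0·185.9032/(48)·0.9451^2·0.3266^4 = +0.039386
d^3_{-3,1}(0.6655) = +0.039386
Phases: e^{-i·(-3)·0.7885}=-0.713656+0.700496i, e^{-i·(1)·4.8873}=+0.174021+0.984742i ⇒ D=-0.032060-0.022878i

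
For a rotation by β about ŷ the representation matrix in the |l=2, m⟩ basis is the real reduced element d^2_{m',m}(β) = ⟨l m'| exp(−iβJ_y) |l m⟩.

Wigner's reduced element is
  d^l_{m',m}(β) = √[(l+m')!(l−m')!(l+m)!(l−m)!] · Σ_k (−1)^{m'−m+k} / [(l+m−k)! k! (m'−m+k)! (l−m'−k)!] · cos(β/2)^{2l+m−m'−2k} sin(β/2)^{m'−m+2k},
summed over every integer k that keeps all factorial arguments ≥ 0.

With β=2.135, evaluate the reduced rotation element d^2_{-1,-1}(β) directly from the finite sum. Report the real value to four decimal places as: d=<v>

d^2_{-1,-1}(β=2.135) via Wigner's sum:
c=cos(2.135/2)=0.482316, s=sin(2.135/2)=0.875997; N=√[1·6·1·6]=6.000000
k: max(0,(-1)−(-1))=0 … min(2+(-1),2−(-1))=1
  k=0: (−1)^0·6.0000/(6)·0.4823^4·0.8760^0 = +0.054116
  k=1: (−1)^1·6.0000/(2)·0.4823^2·0.8760^2 = -0.535537
d^2_{-1,-1}(2.135) = +0.054116 -0.535537 = -0.481421

d=-0.4814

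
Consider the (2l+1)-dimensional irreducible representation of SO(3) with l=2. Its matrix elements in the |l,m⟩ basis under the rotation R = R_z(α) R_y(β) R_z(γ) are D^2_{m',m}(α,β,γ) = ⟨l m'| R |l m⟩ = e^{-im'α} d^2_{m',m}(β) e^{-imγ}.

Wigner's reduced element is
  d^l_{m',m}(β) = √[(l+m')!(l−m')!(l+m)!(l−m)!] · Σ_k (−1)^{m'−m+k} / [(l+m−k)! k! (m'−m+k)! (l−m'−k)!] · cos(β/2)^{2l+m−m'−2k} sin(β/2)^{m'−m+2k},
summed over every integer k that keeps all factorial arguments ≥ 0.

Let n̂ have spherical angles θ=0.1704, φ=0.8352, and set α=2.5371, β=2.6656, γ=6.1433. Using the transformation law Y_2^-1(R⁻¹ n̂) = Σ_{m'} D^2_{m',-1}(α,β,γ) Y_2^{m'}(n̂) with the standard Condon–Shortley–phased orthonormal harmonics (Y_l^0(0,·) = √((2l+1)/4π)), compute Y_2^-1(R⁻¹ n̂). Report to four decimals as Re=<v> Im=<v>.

Re=0.2767 Im=-0.1552

Need the full column D^2_{m',-1} for m'=−2..2 at α=2.5371, β=2.6656, γ=6.1433.
cos(β/2)=0.235756, sin(β/2)=0.971812
d^2_{-2,-1}: single k=1 term ⇒ +0.025468;  D = +0.005606-0.024844i
d^2_{-1,-1}: k∈[0..1] ⇒ +0.003089 -0.157475 = -0.154386;  D = +0.113552-0.104598i
d^2_{0,-1}: k∈[0..1] ⇒ -0.031192 +0.530012 = +0.498819;  D = +0.493947-0.069550i
d^2_{1,-1}: k∈[0..1] ⇒ +0.157475 -0.891928 = -0.734453;  D = +0.656599+0.329088i
d^2_{2,-1}: single k=0 term ⇒ -0.432753;  D = -0.208117-0.379424i
Y_2^{m'}(θ=0.1704,φ=0.8352) and Σ D·Y over m':
  (+0.0056-0.0248i)·(-0.0011-0.0111i)  (+0.1136-0.1046i)·(+0.0866-0.0957i)  (+0.4939-0.0696i)·(+0.6036+0.0000i)  (+0.6566+0.3291i)·(-0.0866-0.0957i)  (-0.2081-0.3794i)·(-0.0011+0.0111i)
Y_2^-1(R⁻¹ n̂) = +0.276719-0.155190i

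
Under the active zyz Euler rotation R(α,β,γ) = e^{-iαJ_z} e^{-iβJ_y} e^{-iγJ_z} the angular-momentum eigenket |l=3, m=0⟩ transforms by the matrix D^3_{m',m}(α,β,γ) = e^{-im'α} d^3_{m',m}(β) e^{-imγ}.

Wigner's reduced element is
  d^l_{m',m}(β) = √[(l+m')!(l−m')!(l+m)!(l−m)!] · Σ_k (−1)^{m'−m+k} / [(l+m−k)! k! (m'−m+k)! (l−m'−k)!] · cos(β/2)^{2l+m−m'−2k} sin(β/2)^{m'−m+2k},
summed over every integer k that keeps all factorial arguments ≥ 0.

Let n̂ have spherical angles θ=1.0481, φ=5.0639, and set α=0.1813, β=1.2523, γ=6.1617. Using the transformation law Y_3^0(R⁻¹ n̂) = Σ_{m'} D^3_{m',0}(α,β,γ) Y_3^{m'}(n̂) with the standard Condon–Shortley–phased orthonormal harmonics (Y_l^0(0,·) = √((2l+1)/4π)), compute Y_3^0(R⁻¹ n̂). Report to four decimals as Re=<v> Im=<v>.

Need the full column D^3_{m',0} for m'=−3..3 at α=0.1813, β=1.2523, γ=6.1617.
cos(β/2)=0.810290, sin(β/2)=0.586029
d^3_{-3,0}: single k=3 term ⇒ +0.478844;  D = +0.409746+0.247791i
d^3_{-2,0}: k∈[2..3] ⇒ +0.810888 -0.424150 = +0.386738;  D = +0.361592+0.137179i
d^3_{-1,0}: k∈[1..3] ⇒ +0.709107 -1.112734 +0.194012 = -0.209615;  D = -0.206179-0.037795i
d^3_{0,0}: k∈[0..3] ⇒ +0.283036 -1.332425 +0.696949 -0.040506 = -0.392945;  D = -0.392945+0.000000i
d^3_{1,0}: k∈[0..2] ⇒ -0.709107 +1.112734 -0.194012 = +0.209615;  D = +0.206179-0.037795i
d^3_{2,0}: k∈[0..1] ⇒ +0.810888 -0.424150 = +0.386738;  D = +0.361592-0.137179i
d^3_{3,0}: single k=0 term ⇒ -0.478844;  D = -0.409746+0.247791i
Y_3^{m'}(θ=1.0481,φ=5.0639) and Σ D·Y over m':
  (+0.4097+0.2478i)·(-0.2360-0.1340i)  (+0.3616+0.1372i)·(-0.2922+0.2476i)  (-0.2062-0.0378i)·(+0.0237+0.0647i)  (-0.3929+0.0000i)·(-0.3267+0.0000i)  (+0.2062-0.0378i)·(-0.0237+0.0647i)  (+0.3616-0.1372i)·(-0.2922-0.2476i)  (-0.4097+0.2478i)·(+0.2360-0.1340i)
Y_3^0(R⁻¹ n̂) = -0.282811+0.000000i

Re=-0.2828 Im=0.0000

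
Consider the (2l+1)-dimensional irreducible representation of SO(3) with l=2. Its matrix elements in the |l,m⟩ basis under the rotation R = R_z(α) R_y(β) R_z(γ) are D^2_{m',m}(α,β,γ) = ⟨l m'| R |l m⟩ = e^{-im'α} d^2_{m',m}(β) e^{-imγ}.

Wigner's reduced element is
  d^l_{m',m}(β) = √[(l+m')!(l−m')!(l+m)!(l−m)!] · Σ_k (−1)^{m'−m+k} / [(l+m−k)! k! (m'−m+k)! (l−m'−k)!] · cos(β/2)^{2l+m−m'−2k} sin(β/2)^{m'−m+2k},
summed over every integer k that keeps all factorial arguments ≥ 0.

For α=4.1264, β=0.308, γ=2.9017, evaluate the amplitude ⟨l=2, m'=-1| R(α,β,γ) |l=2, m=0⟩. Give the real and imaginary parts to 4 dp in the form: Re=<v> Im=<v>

Re=-0.1957 Im=-0.2948

D^2_{-1,0}(4.1264,0.308,2.9017) = e^{-i·-1·4.1264}·d^2_{-1,0}(0.308)·e^{-i·0·2.9017}. Compute d first:
c=cos(0.308/2)=0.988165, s=sin(0.308/2)=0.153392; N=√[1·6·2·2]=4.898979
k: max(0,(0)−(-1))=1 … min(2+(0),2−(-1))=2
  k=1: (−1)^0·4.8990/(2)·0.9882^3·0.1534^1 = +0.362550
  k=2: (−1)^1·4.8990/(2)·0.9882^1·0.1534^3 = -0.008736
d^2_{-1,0}(0.308) = +0.362550 -0.008736 = +0.353813
Attach z-rotation phases: D = e^{-i(-1)(4.1264)}·(+0.353813)·e^{-i(0)(2.9017)} = -0.195667-0.294785i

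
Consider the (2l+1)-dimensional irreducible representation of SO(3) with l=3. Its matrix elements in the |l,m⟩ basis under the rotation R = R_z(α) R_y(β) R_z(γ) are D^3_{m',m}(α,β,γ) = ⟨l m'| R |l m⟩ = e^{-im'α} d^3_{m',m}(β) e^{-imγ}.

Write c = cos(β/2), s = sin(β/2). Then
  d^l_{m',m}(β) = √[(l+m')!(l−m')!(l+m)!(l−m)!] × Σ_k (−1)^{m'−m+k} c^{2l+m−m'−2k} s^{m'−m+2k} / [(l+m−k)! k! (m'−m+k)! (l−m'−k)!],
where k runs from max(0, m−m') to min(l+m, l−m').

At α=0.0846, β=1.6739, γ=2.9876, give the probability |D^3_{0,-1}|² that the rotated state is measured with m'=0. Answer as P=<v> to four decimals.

P=0.1664

D^3_{0,-1}(0.0846,1.6739,2.9876) = e^{-i·0·0.0846}·d^3_{0,-1}(1.6739)·e^{-i·-1·2.9876}. Compute d first:
With c≡cos(β/2)=0.669731 and s≡sin(β/2)=0.742604, N=[6·6·2·24]^{1/2}=41.569219
Admissible k: 0..2 (factorial args all ≥0)
  k=0: (−1)^1·41.5692/(12)·0.6697^5·0.7426^1 = -0.346617
  k=1: (−1)^2·41.5692/(4)·0.6697^3·0.7426^3 = +1.278452
  k=2: (−1)^3·41.5692/(12)·0.6697^1·0.7426^5 = -0.523935
d^3_{0,-1}(1.6739) = -0.346617 +1.278452 -0.523935 = +0.407901
|D^3_{0,-1}|² = |d^3_{0,-1}(β)|² = (+0.407901)² = 0.166383 (the z-rotation phases have unit modulus)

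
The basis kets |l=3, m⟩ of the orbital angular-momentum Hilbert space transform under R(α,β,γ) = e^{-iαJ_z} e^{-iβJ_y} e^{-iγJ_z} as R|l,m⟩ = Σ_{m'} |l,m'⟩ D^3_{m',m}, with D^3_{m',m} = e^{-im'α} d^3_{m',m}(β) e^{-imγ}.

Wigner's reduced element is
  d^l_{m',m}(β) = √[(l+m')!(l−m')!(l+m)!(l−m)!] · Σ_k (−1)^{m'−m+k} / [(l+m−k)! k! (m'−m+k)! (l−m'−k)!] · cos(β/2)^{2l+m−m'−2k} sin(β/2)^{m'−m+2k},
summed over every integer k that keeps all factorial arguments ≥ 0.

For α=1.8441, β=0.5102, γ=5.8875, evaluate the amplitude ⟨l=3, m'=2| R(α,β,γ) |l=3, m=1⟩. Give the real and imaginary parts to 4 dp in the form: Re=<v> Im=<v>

Re=0.5782 Im=-0.0879

Split into d^3_{2,1}(β=0.5102) × two z-phases.
With c≡cos(β/2)=0.967638 and s≡sin(β/2)=0.252342, N=[120·1·24·2]^{1/2}=75.894664
k∈{0,1} keeps every argument non-negative
  k=0: (−1)^1·75.8947/(24)·0.9676^5·0.2523^1 = -0.676947
  k=1: (−1)^2·75.8947/(12)·0.9676^3·0.2523^3 = +0.092074
d^3_{2,1}(0.5102) = -0.676947 +0.092074 = -0.584873
D = (-0.854293+0.519792i)·(-0.584873)·(+0.922733+0.385441i) = +0.578224-0.087935i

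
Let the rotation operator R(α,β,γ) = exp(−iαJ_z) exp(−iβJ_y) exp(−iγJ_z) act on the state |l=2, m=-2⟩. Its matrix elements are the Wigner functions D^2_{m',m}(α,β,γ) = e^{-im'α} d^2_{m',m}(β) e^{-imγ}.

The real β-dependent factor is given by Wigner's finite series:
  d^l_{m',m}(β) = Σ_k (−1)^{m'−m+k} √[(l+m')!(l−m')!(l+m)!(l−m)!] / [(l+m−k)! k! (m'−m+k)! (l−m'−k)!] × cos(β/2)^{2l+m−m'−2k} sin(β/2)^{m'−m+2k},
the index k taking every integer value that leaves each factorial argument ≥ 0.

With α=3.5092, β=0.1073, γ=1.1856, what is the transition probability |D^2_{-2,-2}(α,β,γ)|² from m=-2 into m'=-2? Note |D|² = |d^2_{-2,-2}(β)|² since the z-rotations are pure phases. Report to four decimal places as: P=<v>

D^2_{-2,-2}(3.5092,0.1073,1.1856) = e^{-i·-2·3.5092}·d^2_{-2,-2}(0.1073)·e^{-i·-2·1.1856}. Compute d first:
With c≡cos(β/2)=0.998561 and s≡sin(β/2)=0.053624, N=[1·24·1·24]^{1/2}=24.000000
Admissible k: 0..0 (factorial args all ≥0)
  k=0: (−1)^0·24.0000/(24)·0.9986^4·0.0536^0 = +0.994257
d^2_{-2,-2}(0.1073) = +0.994257
|D^2_{-2,-2}|² = |d^2_{-2,-2}(β)|² = (+0.994257)² = 0.988547 (the z-rotation phases have unit modulus)

P=0.9885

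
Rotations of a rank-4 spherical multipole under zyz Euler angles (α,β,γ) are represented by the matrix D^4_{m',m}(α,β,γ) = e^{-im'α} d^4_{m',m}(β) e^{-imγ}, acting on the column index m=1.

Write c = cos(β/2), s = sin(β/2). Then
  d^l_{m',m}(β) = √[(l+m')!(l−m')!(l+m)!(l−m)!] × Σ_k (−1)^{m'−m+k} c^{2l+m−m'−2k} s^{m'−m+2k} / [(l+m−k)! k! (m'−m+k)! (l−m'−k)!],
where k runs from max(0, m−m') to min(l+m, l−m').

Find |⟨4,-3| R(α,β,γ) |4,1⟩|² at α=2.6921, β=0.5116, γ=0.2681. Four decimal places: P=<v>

D^4_{-3,1}(2.6921,0.5116,0.2681) = e^{-i·-3·2.6921}·d^4_{-3,1}(0.5116)·e^{-i·1·0.2681}. Compute d first:
With c≡cos(β/2)=0.967461 and s≡sin(β/2)=0.253019, N=[1·5040·120·6]^{1/2}=1904.940944
Admissible k: 4..5 (factorial args all ≥0)
  k=4: (−1)^0·1904.9409/(144)·0.9675^4·0.2530^4 = +0.047497
  k=5: (−1)^1·1904.9409/(240)·0.9675^2·0.2530^6 = -0.001949
d^4_{-3,1}(0.5116) = +0.047497 -0.001949 = +0.045548
|D^4_{-3,1}|² = |d^4_{-3,1}(β)|² = (+0.045548)² = 0.002075 (the z-rotation phases have unit modulus)

P=0.0021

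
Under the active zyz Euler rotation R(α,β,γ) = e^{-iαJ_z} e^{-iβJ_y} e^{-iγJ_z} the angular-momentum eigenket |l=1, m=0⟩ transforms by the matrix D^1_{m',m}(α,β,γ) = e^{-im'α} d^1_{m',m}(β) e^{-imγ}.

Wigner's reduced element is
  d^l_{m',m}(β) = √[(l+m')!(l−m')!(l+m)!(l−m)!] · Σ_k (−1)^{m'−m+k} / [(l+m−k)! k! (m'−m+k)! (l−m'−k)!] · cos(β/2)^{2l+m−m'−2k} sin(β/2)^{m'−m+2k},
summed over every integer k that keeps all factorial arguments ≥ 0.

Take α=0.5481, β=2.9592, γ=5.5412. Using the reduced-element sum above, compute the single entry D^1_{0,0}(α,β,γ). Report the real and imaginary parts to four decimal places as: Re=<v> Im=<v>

Re=-0.9834 Im=0.0000

D^1_{0,0}(0.5481,2.9592,5.5412) = e^{-i·0·0.5481}·d^1_{0,0}(2.9592)·e^{-i·0·5.5412}. Compute d first:
Half-angle: c=0.091070, s=0.995844. N=√(1·1·1·1)=1.000000
The bounds max(0,m−m')=0 and min(l+m,l−m')=1 give 2 terms
  k=0: (−1)^0·1.0000/(1)·0.0911^2·0.9958^0 = +0.008294
  k=1: (−1)^1·1.0000/(1)·0.0911^0·0.9958^2 = -0.991706
d^1_{0,0}(2.9592) = +0.008294 -0.991706 = -0.983413
Phases: e^{-i·(0)·0.5481}=+1.000000+0.000000i, e^{-i·(0)·5.5412}=+1.000000+0.000000i ⇒ D=-0.983413+0.000000i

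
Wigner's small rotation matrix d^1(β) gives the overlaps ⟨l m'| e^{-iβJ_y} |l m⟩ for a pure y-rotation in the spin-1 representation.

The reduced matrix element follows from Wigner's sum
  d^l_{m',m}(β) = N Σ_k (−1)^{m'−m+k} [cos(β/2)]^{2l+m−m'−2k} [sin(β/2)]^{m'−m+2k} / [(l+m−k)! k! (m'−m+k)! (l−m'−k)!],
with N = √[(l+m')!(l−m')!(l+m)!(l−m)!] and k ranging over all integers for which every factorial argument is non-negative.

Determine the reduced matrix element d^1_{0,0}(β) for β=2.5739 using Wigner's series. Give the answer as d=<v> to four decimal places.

d=-0.8431

d^1_{0,0}(β=2.5739) via Wigner's sum:
Half-angle: c=0.280050, s=0.959985. N=√(1·1·1·1)=1.000000
k∈{0,1} keeps every argument non-negative
  k=0: (−1)^0·1.0000/(1)·0.2801^2·0.9600^0 = +0.078428
  k=1: (−1)^1·1.0000/(1)·0.2801^0·0.9600^2 = -0.921572
d^1_{0,0}(2.5739) = +0.078428 -0.921572 = -0.843144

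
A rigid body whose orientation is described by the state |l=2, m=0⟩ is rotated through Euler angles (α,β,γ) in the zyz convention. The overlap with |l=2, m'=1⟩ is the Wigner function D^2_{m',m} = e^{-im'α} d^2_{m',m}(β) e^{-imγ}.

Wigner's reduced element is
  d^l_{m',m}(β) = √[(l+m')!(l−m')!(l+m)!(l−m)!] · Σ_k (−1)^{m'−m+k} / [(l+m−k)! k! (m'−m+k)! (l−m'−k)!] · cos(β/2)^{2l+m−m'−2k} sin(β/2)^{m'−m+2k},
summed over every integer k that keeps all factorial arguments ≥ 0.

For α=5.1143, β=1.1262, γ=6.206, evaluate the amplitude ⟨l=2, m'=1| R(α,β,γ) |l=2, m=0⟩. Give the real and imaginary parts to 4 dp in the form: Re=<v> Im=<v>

Re=-0.1860 Im=-0.4377

D^2_{1,0}(5.1143,1.1262,6.206) = e^{-i·1·5.1143}·d^2_{1,0}(1.1262)·e^{-i·0·6.206}. Compute d first:
With c≡cos(β/2)=0.845604 and s≡sin(β/2)=0.533810, N=[6·1·2·2]^{1/2}=4.898979
k: max(0,(0)−(1))=0 … min(2+(0),2−(1))=1
  k=0: (−1)^1·4.8990/(2)·0.8456^3·0.5338^1 = -0.790613
  k=1: (−1)^2·4.8990/(2)·0.8456^1·0.5338^3 = +0.315067
d^2_{1,0}(1.1262) = -0.790613 +0.315067 = -0.475546
Attach z-rotation phases: D = e^{-i(1)(5.1143)}·(-0.475546)·e^{-i(0)(6.206)} = -0.186023-0.437652i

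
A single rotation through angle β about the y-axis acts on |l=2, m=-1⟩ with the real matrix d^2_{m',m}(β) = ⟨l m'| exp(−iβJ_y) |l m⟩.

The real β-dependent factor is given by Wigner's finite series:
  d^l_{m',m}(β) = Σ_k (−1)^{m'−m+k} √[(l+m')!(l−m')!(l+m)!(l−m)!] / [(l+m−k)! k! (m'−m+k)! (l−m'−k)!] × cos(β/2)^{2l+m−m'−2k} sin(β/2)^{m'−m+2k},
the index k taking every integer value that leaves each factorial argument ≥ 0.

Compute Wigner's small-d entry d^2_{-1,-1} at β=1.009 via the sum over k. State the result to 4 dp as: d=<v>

d^2_{-1,-1}(β=1.009) via Wigner's sum:
With c≡cos(β/2)=0.875416 and s≡sin(β/2)=0.483370, N=[1·6·1·6]^{1/2}=6.000000
k: max(0,(-1)−(-1))=0 … min(2+(-1),2−(-1))=1
  k=0: (−1)^0·6.0000/(6)·0.8754^4·0.4834^0 = +0.587298
  k=1: (−1)^1·6.0000/(2)·0.8754^2·0.4834^2 = -0.537167
d^2_{-1,-1}(1.009) = +0.587298 -0.537167 = +0.050131

d=0.0501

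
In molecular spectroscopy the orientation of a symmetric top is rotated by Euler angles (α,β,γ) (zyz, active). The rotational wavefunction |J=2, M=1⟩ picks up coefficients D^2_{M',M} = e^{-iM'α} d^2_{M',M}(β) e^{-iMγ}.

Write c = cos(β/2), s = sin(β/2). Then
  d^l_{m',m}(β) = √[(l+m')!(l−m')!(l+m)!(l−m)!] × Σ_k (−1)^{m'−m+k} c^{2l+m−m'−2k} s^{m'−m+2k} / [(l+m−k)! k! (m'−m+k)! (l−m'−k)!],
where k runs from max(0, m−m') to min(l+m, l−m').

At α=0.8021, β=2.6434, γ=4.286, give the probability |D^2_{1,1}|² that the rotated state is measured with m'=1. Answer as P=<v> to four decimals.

First d^2_{1,1}(β=2.6434), then the phase factors e^{-i(1)α} and e^{-i(1)γ}:
Half-angle: c=0.246528, s=0.969136. N=√(6·1·6·1)=6.000000
The bounds max(0,m−m')=0 and min(l+m,l−m')=1 give 2 terms
  k=0: (−1)^0·6.0000/(6)·0.2465^4·0.9691^0 = +0.003694
  k=1: (−1)^1·6.0000/(2)·0.2465^2·0.9691^2 = -0.171247
d^2_{1,1}(2.6434) = +0.003694 -0.171247 = -0.167554
|D^2_{1,1}|² = |d^2_{1,1}(β)|² = (-0.167554)² = 0.028074 (the z-rotation phases have unit modulus)

P=0.0281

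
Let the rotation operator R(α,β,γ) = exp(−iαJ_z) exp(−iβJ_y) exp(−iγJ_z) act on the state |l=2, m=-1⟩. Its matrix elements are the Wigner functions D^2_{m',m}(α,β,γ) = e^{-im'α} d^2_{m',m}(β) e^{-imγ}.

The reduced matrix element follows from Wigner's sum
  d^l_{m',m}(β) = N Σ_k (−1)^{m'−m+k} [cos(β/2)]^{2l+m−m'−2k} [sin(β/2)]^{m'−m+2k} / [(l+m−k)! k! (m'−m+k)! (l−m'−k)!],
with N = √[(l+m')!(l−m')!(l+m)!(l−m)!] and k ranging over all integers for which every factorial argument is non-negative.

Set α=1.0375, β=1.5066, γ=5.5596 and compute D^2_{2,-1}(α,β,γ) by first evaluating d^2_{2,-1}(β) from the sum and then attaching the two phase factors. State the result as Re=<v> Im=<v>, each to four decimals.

Re=0.4398 Im=0.1570

D^2_{2,-1}(1.0375,1.5066,5.5596) = e^{-i·2·1.0375}·d^2_{2,-1}(1.5066)·e^{-i·-1·5.5596}. Compute d first:
With c≡cos(β/2)=0.729435 and s≡sin(β/2)=0.684050, N=[24·1·1·6]^{1/2}=12.000000
The bounds max(0,m−m')=0 and min(l+m,l−m')=0 give 1 term
  k=0: (−1)^3·12.0000/(6)·0.7294^1·0.6840^3 = -0.466960
d^2_{2,-1}(1.5066) = -0.466960
D = (-0.483110-0.875559i)·(-0.466960)·(+0.749437-0.662076i) = +0.439758+0.157048i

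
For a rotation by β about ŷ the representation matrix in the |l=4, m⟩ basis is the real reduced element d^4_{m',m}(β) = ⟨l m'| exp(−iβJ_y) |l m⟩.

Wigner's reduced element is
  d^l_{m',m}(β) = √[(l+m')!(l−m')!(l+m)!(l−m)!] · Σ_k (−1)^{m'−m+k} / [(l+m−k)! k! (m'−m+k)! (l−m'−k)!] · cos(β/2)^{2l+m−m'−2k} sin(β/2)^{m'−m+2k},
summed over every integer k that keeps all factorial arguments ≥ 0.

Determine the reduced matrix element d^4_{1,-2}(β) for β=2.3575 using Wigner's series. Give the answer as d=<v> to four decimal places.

d^4_{1,-2}(β=2.3575) via Wigner's sum:
c=cos(2.3575/2)=0.382080, s=sin(2.3575/2)=0.924129; N=√[120·6·2·720]=1018.233765
k∈{0,1,2} keeps every argument non-negative
  k=0: (−1)^3·1018.2338/(72)·0.3821^5·0.9241^3 = -0.090884
  k=1: (−1)^4·1018.2338/(48)·0.3821^3·0.9241^5 = +0.797505
  k=2: (−1)^5·1018.2338/(240)·0.3821^1·0.9241^7 = -0.933081
d^4_{1,-2}(2.3575) = -0.090884 +0.797505 -0.933081 = -0.226460

d=-0.2265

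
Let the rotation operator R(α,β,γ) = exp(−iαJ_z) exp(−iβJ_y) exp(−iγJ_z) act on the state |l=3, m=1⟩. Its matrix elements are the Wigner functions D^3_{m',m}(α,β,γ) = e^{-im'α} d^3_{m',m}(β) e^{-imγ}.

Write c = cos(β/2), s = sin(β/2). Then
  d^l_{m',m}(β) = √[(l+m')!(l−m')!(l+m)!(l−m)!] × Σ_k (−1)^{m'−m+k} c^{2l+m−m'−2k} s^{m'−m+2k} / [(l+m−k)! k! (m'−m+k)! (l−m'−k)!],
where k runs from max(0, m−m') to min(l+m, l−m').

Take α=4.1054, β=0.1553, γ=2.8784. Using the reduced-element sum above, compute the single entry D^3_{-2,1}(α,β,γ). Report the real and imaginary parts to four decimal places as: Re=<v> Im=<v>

D^3_{-2,1}(4.1054,0.1553,2.8784) = e^{-i·-2·4.1054}·d^3_{-2,1}(0.1553)·e^{-i·1·2.8784}. Compute d first:
With c≡cos(β/2)=0.996987 and s≡sin(β/2)=0.077572, N=[1·120·24·2]^{1/2}=75.894664
The bounds max(0,m−m')=3 and min(l+m,l−m')=4 give 2 terms
  k=3: (−1)^0·75.8947/(12)·0.9970^3·0.0776^3 = +0.002926
  k=4: (−1)^1·75.8947/(24)·0.9970^1·0.0776^5 = -0.000009
d^3_{-2,1}(0.1553) = +0.002926 -0.000009 = +0.002917
Attach z-rotation phases: D = e^{-i(-2)(4.1054)}·(+0.002917)·e^{-i(1)(2.8784)} = +0.001695-0.002374i

Re=0.0017 Im=-0.0024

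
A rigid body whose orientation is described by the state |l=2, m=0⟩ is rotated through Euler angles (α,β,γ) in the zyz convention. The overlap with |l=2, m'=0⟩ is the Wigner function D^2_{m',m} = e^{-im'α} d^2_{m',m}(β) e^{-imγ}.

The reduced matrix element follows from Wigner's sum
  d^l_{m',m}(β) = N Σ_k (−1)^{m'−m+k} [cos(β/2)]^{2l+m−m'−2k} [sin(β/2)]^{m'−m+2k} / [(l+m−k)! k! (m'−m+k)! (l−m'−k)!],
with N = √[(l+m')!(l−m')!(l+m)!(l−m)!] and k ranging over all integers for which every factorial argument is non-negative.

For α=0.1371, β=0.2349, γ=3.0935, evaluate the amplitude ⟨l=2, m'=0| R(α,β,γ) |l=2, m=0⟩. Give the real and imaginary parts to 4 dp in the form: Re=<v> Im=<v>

Re=0.9187 Im=0.0000

D^2_{0,0}(0.1371,0.2349,3.0935) = e^{-i·0·0.1371}·d^2_{0,0}(0.2349)·e^{-i·0·3.0935}. Compute d first:
With c≡cos(β/2)=0.993111 and s≡sin(β/2)=0.117180, N=[2·2·2·2]^{1/2}=4.000000
k∈{0,1,2} keeps every argument non-negative
  k=0: (−1)^0·4.0000/(4)·0.9931^4·0.1172^0 = +0.972726
  k=1: (−1)^1·4.0000/(1)·0.9931^2·0.1172^2 = -0.054171
  k=2: (−1)^2·4.0000/(4)·0.9931^0·0.1172^4 = +0.000189
d^2_{0,0}(0.2349) = +0.972726 -0.054171 +0.000189 = +0.918744
D = (+1.000000+0.000000i)·(+0.918744)·(+1.000000+0.000000i) = +0.918744+0.000000i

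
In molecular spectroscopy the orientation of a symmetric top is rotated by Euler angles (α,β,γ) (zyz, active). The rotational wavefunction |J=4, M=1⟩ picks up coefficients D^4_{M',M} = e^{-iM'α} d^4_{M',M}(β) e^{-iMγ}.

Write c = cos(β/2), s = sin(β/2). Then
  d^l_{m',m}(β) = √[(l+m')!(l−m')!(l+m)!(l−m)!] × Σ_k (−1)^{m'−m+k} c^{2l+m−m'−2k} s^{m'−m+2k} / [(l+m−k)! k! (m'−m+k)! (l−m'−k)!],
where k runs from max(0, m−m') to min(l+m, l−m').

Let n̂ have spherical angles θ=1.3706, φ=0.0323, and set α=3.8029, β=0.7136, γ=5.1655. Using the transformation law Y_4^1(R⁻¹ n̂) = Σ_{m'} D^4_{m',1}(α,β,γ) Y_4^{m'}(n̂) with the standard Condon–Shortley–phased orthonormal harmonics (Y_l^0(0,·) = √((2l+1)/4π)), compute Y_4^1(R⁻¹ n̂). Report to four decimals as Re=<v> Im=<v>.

Need the full column D^4_{m',1} for m'=−4..4 at α=3.8029, β=0.7136, γ=5.1655.
cos(β/2)=0.937019, sin(β/2)=0.349278
d^4_{-4,1}: single k=5 term ⇒ +0.032003;  D = -0.026022-0.018629i
d^4_{-3,1}: k∈[4..5] ⇒ +0.151773 -0.012653 = +0.139121;  D = +0.139009-0.005561i
d^4_{-2,1}: k∈[3..5] ⇒ +0.435281 -0.090720 +0.002521 = +0.347082;  D = -0.265173+0.223939i
d^4_{-1,1}: k∈[2..5] ⇒ +0.825720 -0.344190 +0.023912 -0.000221 = +0.505220;  D = +0.104427-0.494310i
d^4_{0,1}: k∈[1..4] ⇒ +0.990662 -0.825888 +0.114753 -0.002657 = +0.276870;  D = +0.121204+0.248931i
d^4_{1,1}: k∈[0..3] ⇒ +0.594276 -1.238579 +0.344190 -0.015941 = -0.316055;  D = +0.283708+0.139285i
d^4_{2,1}: k∈[0..2] ⇒ -0.939824 +0.652922 -0.060480 = -0.347383;  D = -0.340114+0.070692i
d^4_{3,1}: k∈[0..1] ⇒ +0.655395 -0.151773 = +0.503621;  D = -0.326195+0.383707i
d^4_{4,1}: single k=0 term ⇒ -0.230329;  D = -0.009959+0.230114i
Y_4^{m'}(θ=1.3706,φ=0.0323) and Σ D·Y over m':
  (-0.0260-0.0186i)·(+0.4048-0.0526i)  (+0.1390-0.0056i)·(+0.2332-0.0227i)  (-0.2652+0.2239i)·(-0.2319+0.0150i)  (+0.1044-0.4943i)·(-0.2509+0.0081i)  (+0.1212+0.2489i)·(+0.1976+0.0000i)  (+0.2837+0.1393i)·(+0.2509+0.0081i)  (-0.3401+0.0707i)·(-0.2319-0.0150i)  (-0.3262+0.3837i)·(-0.2332-0.0227i)  (-0.0100+0.2301i)·(+0.4048+0.0526i)
Y_4^1(R⁻¹ n̂) = +0.299277+0.144081i

Re=0.2993 Im=0.1441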